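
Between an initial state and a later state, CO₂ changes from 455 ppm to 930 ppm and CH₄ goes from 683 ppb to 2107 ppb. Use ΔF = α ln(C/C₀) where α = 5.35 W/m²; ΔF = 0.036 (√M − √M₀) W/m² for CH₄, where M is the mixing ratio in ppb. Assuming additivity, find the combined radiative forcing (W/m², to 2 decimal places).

ΔF = 4.54 W/m²

CO₂: 5.35 × ln(930/455) = 5.35 × ln(2.04396) = 5.35 × 0.71489 = 3.8247 W/m².
CH₄: 0.036 × (√2107 − √683) = 0.036 × (45.9021 − 26.1343) = 0.036 × 19.7678 = 0.7116 W/m².
Total ΔF = 3.8247 + 0.7116 = 4.5363 W/m².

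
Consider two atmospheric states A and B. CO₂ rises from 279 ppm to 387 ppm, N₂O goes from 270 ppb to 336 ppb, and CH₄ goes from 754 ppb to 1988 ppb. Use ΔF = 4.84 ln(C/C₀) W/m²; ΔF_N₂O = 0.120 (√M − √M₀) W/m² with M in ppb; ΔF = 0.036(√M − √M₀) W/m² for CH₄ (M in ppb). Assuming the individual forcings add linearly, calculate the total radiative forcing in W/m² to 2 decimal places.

ΔF = 2.43 W/m²

CO₂: 4.84 × ln(387/279) = 4.84 × ln(1.38710) = 4.84 × 0.32722 = 1.5837 W/m².
N₂O: 0.120 × (√336 − √270) = 0.120 × (18.3303 − 16.4317) = 0.120 × 1.8986 = 0.2278 W/m².
CH₄: 0.036 × (√1988 − √754) = 0.036 × (44.5870 − 27.4591) = 0.036 × 17.1279 = 0.6166 W/m².
Total ΔF = 1.5837 + 0.2278 + 0.6166 = 2.4281 W/m².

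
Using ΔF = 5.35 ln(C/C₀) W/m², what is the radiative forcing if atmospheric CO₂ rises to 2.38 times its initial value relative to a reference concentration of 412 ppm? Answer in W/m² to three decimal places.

ΔF = 4.639 W/m²

Because the forcing depends only on the ratio C/C₀, the initial concentration does not enter.
ΔF = 5.35 × ln(2.38) = 5.35 × 0.86710 = 4.6390 W/m².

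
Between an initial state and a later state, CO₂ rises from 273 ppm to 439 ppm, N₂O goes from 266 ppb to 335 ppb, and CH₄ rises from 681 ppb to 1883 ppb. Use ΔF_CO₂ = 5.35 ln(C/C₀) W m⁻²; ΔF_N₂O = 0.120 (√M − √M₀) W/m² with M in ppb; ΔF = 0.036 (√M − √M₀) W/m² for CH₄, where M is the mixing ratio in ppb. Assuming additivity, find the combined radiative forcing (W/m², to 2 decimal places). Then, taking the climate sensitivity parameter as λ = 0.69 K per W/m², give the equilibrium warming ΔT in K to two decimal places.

ΔF = 3.40 W/m²; ΔT = 2.35 K

CO₂: 5.35 × ln(439/273) = 5.35 × ln(1.60806) = 5.35 × 0.47503 = 2.5414 W/m².
N₂O: 0.120 × (√335 − √266) = 0.120 × (18.3030 − 16.3095) = 0.120 × 1.9935 = 0.2392 W/m².
CH₄: 0.036 × (√1883 − √681) = 0.036 × (43.3935 − 26.0960) = 0.036 × 17.2975 = 0.6227 W/m².
Total ΔF = 2.5414 + 0.2392 + 0.6227 = 3.4033 W/m².
ΔT = λ ΔF = 0.69 × 3.40 = 2.3460 K.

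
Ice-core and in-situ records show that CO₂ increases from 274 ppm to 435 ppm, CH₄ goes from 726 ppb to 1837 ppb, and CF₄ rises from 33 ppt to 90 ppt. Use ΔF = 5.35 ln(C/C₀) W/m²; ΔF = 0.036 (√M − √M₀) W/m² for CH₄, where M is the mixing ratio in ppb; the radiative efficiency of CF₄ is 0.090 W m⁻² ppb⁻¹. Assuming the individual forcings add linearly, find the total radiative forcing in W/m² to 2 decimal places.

ΔF = 3.05 W/m²

CO₂: 5.35 × ln(435/274) = 5.35 × ln(1.58759) = 5.35 × 0.46222 = 2.4729 W/m².
CH₄: 0.036 × (√1837 − √726) = 0.036 × (42.8602 − 26.9444) = 0.036 × 15.9158 = 0.5730 W/m².
CF₄: Δ = 90 − 33 = 57 ppt = 0.057 ppb; ΔF = 0.090 × 0.057 = 0.0051 W/m².
Total ΔF = 2.4729 + 0.5730 + 0.0051 = 3.0510 W/m².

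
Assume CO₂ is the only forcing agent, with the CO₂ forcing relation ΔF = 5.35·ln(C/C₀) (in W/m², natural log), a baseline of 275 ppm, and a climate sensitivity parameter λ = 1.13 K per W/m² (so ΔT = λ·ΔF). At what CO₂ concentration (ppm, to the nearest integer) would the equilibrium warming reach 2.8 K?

Required forcing: ΔF = ΔT/λ = 2.8/1.13 = 2.4779 W/m².
Then ln(C/275) = ΔF/5.35 = 2.4779/5.35 = 0.46316.
So C = 275 × e^0.46316 = 275 × 1.58909 = 437.00 ppm.

C ≈ 437 ppm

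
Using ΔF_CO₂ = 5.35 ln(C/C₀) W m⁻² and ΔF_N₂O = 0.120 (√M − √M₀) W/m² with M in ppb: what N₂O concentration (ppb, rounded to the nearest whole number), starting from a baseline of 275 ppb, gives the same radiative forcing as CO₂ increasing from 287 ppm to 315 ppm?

CO₂ forcing: 5.35 × ln(315/287) = 5.35 × 0.093090 = 0.49803 W/m².
Set 0.120(√M − √275) = 0.49803: √M = 0.49803/0.120 + √275 = 4.1503 + 16.5831 = 20.7334.
M = (20.7334)² = 429.87 ppb.

M ≈ 430 ppb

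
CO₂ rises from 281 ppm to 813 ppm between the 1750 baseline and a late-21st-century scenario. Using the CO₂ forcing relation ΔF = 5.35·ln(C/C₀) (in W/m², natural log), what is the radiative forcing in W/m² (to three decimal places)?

ΔF = 5.684 W/m²

CO₂: 5.35 × ln(813/281) = 5.35 × ln(2.89324) = 5.35 × 1.06238 = 5.6837 W/m².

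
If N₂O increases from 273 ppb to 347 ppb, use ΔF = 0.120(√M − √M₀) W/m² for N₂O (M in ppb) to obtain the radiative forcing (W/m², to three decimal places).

N₂O: 0.120 × (√347 − √273) = 0.120 × (18.6279 − 16.5227) = 0.120 × 2.1052 = 0.2526 W/m².

ΔF = 0.253 W/m²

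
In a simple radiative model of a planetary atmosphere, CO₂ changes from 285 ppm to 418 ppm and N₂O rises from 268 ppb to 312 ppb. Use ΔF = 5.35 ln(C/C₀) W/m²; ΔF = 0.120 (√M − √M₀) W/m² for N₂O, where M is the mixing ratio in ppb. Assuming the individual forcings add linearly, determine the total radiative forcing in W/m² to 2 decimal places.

ΔF = 2.20 W/m²

CO₂: 5.35 × ln(418/285) = 5.35 × ln(1.46667) = 5.35 × 0.38299 = 2.0490 W/m².
N₂O: 0.120 × (√312 − √268) = 0.120 × (17.6635 − 16.3707) = 0.120 × 1.2928 = 0.1551 W/m².
Total ΔF = 2.0490 + 0.1551 = 2.2041 W/m².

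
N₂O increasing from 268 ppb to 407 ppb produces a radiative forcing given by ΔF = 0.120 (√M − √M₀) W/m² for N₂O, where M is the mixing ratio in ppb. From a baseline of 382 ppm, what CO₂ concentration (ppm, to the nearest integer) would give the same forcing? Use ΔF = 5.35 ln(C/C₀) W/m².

N₂O forcing: 0.120 × (√407 − √268) = 0.120 × (20.1742 − 16.3707) = 0.120 × 3.8035 = 0.45642 W/m².
Set 5.35 ln(C/382) = 0.45642: ln(C/382) = 0.45642/5.35 = 0.08531, so C = 382 × e^0.08531 = 382 × 1.08905 = 416.02 ppm.

C ≈ 416 ppm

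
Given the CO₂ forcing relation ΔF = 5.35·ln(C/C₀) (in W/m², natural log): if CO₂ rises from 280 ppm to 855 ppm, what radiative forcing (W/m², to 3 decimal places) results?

ΔF = 5.972 W/m²

CO₂: 5.35 × ln(855/280) = 5.35 × ln(3.05357) = 5.35 × 1.11631 = 5.9723 W/m².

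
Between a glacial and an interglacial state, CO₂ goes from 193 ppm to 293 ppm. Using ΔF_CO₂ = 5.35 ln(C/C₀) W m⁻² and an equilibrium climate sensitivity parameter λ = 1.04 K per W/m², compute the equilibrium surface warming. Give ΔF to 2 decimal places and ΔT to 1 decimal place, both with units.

ΔF = 2.23 W/m²; ΔT = 2.3 K

CO₂: 5.35 × ln(293/193) = 5.35 × ln(1.51813) = 5.35 × 0.41748 = 2.2335 W/m².
ΔT = λ ΔF = 1.04 × 2.23 = 2.3192 K.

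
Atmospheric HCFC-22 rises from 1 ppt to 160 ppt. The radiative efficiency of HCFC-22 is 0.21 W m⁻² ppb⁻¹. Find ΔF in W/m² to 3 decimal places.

ΔF = 0.033 W/m²

HCFC-22: Δ = 160 − 1 = 159 ppt = 0.159 ppb; ΔF = 0.21 × 0.159 = 0.0334 W/m².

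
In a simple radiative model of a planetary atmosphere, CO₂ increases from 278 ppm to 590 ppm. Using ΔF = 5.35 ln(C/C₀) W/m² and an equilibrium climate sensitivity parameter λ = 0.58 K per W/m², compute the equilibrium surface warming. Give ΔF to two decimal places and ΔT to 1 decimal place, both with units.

ΔF = 4.03 W/m²; ΔT = 2.3 K

CO₂: 5.35 × ln(590/278) = 5.35 × ln(2.12230) = 5.35 × 0.75250 = 4.0259 W/m².
ΔT = λ ΔF = 0.58 × 4.03 = 2.3374 K.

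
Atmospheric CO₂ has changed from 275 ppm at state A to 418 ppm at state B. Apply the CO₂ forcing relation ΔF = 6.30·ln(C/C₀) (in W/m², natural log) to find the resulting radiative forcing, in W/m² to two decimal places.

ΔF = 2.64 W/m²

CO₂ absorption bands are partially saturated, so forcing scales with the logarithm of the concentration ratio.
CO₂: 6.30 × ln(418/275) = 6.30 × ln(1.52000) = 6.30 × 0.41871 = 2.6379 W/m².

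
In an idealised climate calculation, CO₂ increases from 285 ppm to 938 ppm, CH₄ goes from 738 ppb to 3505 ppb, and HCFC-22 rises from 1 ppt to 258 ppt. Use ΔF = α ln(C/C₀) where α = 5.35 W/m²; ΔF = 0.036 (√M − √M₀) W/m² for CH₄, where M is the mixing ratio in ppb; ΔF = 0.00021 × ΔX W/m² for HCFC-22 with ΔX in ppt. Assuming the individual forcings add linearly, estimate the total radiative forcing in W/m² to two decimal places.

ΔF = 7.58 W/m²

CO₂: 5.35 × ln(938/285) = 5.35 × ln(3.29123) = 5.35 × 1.19126 = 6.3732 W/m².
CH₄: 0.036 × (√3505 − √738) = 0.036 × (59.2030 − 27.1662) = 0.036 × 32.0368 = 1.1533 W/m².
HCFC-22: ΔF = 0.00021 × (258 − 1) = 0.00021 × 257 = 0.0540 W/m².
Total ΔF = 6.3732 + 1.1533 + 0.0540 = 7.5805 W/m².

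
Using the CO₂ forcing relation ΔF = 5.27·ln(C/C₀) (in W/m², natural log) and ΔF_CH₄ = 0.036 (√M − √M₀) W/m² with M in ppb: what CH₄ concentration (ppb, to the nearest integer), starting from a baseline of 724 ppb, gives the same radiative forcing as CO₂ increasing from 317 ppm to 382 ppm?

CO₂ forcing: 5.27 × ln(382/317) = 5.27 × 0.186519 = 0.98296 W/m².
Set 0.036(√M − √724) = 0.98296: √M = 0.98296/0.036 + √724 = 27.3044 + 26.9072 = 54.2116.
M = (54.2116)² = 2938.90 ppb.

M ≈ 2939 ppb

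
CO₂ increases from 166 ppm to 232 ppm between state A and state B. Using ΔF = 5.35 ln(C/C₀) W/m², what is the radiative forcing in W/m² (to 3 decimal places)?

CO₂: 5.35 × ln(232/166) = 5.35 × ln(1.39759) = 5.35 × 0.33475 = 1.7909 W/m².

ΔF = 1.791 W/m²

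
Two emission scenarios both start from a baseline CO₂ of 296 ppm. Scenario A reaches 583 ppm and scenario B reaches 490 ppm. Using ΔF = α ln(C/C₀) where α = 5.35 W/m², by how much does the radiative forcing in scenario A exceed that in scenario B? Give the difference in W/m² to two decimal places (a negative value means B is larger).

ΔF_A − ΔF_B = 0.93 W/m²

ΔF_A = 5.35 ln(583/296) = 5.35 × 0.67783 = 3.6264 W/m².
ΔF_B = 5.35 ln(490/296) = 5.35 × 0.50405 = 2.6967 W/m².
Difference: 3.6264 − 2.6967 = 0.9297 W/m².
(Equivalently, ΔF_A − ΔF_B = 5.35 ln(583/490) = 5.35 × 0.17378 = 0.9297 W/m².)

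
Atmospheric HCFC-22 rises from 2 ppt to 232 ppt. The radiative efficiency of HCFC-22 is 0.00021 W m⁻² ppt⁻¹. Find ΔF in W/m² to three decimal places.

ΔF = 0.048 W/m²

HCFC-22: ΔF = 0.00021 × (232 − 2) = 0.00021 × 230 = 0.0483 W/m².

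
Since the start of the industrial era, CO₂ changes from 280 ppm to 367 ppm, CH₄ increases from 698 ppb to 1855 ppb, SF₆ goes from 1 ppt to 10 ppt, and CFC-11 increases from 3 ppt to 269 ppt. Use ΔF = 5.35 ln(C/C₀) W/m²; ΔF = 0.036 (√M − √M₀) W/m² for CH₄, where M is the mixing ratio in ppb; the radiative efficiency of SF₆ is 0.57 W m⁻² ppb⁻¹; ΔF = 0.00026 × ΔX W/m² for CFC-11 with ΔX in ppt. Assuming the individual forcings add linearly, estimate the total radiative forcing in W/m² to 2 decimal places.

ΔF = 2.12 W/m²

CO₂: 5.35 × ln(367/280) = 5.35 × ln(1.31071) = 5.35 × 0.27057 = 1.4475 W/m².
CH₄: 0.036 × (√1855 − √698) = 0.036 × (43.0697 − 26.4197) = 0.036 × 16.6500 = 0.5994 W/m².
SF₆: Δ = 10 − 1 = 9 ppt = 0.009 ppb; ΔF = 0.57 × 0.009 = 0.0051 W/m².
CFC-11: ΔF = 0.00026 × (269 − 3) = 0.00026 × 266 = 0.0692 W/m².
Total ΔF = 1.4475 + 0.5994 + 0.0051 + 0.0692 = 2.1212 W/m².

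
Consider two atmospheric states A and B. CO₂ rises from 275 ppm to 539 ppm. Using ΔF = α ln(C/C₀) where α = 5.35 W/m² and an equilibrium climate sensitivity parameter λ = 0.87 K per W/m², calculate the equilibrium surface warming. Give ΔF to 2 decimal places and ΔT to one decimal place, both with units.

ΔF = 3.60 W/m²; ΔT = 3.1 K

CO₂: 5.35 × ln(539/275) = 5.35 × ln(1.96000) = 5.35 × 0.67294 = 3.6002 W/m².
ΔT = λ ΔF = 0.87 × 3.60 = 3.1320 K.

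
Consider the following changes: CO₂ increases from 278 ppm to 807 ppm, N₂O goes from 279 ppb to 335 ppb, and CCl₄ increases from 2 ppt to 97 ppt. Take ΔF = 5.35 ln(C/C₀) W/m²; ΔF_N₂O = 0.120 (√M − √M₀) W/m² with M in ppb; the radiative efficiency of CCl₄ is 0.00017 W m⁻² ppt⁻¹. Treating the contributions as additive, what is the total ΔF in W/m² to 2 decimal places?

ΔF = 5.91 W/m²

CO₂: 5.35 × ln(807/278) = 5.35 × ln(2.90288) = 5.35 × 1.06570 = 5.7015 W/m².
N₂O: 0.120 × (√335 − √279) = 0.120 × (18.3030 − 16.7033) = 0.120 × 1.5997 = 0.1920 W/m².
CCl₄: ΔF = 0.00017 × (97 − 2) = 0.00017 × 95 = 0.0162 W/m².
Total ΔF = 5.7015 + 0.1920 + 0.0162 = 5.9097 W/m².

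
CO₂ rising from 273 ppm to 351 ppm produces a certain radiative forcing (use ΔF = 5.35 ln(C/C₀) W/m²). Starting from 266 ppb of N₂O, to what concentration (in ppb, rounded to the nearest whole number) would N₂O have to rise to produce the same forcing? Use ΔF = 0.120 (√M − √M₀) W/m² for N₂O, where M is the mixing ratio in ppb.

M ≈ 757 ppb

CO₂ forcing: 5.35 × ln(351/273) = 5.35 × 0.251314 = 1.34453 W/m².
Set 0.120(√M − √266) = 1.34453: √M = 1.34453/0.120 + √266 = 11.2044 + 16.3095 = 27.5139.
M = (27.5139)² = 757.01 ppb.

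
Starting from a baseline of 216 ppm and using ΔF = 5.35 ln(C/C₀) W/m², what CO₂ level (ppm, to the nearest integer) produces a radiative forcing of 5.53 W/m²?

Set 5.35 ln(C/216) = 5.53, so ln(C/216) = 5.53/5.35 = 1.03364.
Then C/216 = e^1.03364 = 2.81128, giving C = 216 × 2.81128 = 607.24 ppm.

C ≈ 607 ppm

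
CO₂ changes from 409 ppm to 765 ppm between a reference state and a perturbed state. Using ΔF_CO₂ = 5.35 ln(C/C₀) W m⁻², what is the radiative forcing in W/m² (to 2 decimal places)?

ΔF = 3.35 W/m²

CO₂ absorption bands are partially saturated, so forcing scales with the logarithm of the concentration ratio.
CO₂: 5.35 × ln(765/409) = 5.35 × ln(1.87042) = 5.35 × 0.62616 = 3.3500 W/m².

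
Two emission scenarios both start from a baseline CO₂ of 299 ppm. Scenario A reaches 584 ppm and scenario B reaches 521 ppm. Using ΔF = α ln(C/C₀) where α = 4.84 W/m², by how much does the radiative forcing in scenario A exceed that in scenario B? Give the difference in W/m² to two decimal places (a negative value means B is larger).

ΔF_A = 4.84 ln(584/299) = 4.84 × 0.66946 = 3.2402 W/m².
ΔF_B = 4.84 ln(521/299) = 4.84 × 0.55531 = 2.6877 W/m².
Difference: 3.2402 − 2.6877 = 0.5525 W/m².

ΔF_A − ΔF_B = 0.55 W/m²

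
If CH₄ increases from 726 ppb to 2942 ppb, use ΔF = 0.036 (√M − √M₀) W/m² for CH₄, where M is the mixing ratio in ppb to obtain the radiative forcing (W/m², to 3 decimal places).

ΔF = 0.983 W/m²

CH₄: 0.036 × (√2942 − √726) = 0.036 × (54.2402 − 26.9444) = 0.036 × 27.2958 = 0.9826 W/m².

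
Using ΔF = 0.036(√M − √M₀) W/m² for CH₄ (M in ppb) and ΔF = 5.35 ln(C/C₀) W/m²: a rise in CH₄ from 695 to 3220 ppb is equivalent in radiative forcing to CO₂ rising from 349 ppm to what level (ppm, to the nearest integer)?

C ≈ 428 ppm

CH₄ forcing: 0.036 × (√3220 − √695) = 0.036 × (56.7450 − 26.3629) = 0.036 × 30.3821 = 1.09376 W/m².
Set 5.35 ln(C/349) = 1.09376: ln(C/349) = 1.09376/5.35 = 0.20444, so C = 349 × e^0.20444 = 349 × 1.22684 = 428.17 ppm.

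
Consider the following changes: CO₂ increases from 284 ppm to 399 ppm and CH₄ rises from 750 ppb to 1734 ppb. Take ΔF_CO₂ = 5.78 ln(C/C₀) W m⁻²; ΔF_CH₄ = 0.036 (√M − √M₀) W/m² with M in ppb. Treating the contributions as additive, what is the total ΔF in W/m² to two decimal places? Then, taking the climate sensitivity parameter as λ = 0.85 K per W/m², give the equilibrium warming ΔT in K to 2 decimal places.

CO₂: 5.78 × ln(399/284) = 5.78 × ln(1.40493) = 5.78 × 0.33999 = 1.9651 W/m².
CH₄: 0.036 × (√1734 − √750) = 0.036 × (41.6413 − 27.3861) = 0.036 × 14.2552 = 0.5132 W/m².
Total ΔF = 1.9651 + 0.5132 = 2.4783 W/m².
ΔT = λ ΔF = 0.85 × 2.48 = 2.1080 K.

ΔF = 2.48 W/m²; ΔT = 2.11 K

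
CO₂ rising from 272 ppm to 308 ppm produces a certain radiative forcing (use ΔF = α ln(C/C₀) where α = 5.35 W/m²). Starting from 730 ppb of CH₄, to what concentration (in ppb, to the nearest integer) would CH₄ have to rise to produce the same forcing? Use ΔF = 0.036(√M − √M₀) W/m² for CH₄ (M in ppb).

CO₂ forcing: 5.35 × ln(308/272) = 5.35 × 0.124298 = 0.66499 W/m².
Set 0.036(√M − √730) = 0.66499: √M = 0.66499/0.036 + √730 = 18.4719 + 27.0185 = 45.4904.
M = (45.4904)² = 2069.38 ppb.

M ≈ 2069 ppb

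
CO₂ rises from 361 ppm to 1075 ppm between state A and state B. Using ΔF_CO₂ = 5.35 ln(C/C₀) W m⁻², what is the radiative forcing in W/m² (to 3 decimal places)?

CO₂: 5.35 × ln(1075/361) = 5.35 × ln(2.97784) = 5.35 × 1.09120 = 5.8379 W/m².

ΔF = 5.838 W/m²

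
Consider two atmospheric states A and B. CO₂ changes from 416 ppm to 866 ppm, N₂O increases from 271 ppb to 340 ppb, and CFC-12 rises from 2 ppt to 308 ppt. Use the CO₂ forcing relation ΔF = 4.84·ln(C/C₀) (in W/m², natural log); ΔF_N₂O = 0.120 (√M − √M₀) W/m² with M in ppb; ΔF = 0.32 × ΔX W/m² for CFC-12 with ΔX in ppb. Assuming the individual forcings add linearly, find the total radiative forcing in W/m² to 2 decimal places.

ΔF = 3.88 W/m²

CO₂: 4.84 × ln(866/416) = 4.84 × ln(2.08173) = 4.84 × 0.73320 = 3.5487 W/m².
N₂O: 0.120 × (√340 − √271) = 0.120 × (18.4391 − 16.4621) = 0.120 × 1.9770 = 0.2372 W/m².
CFC-12: Δ = 308 − 2 = 306 ppt = 0.306 ppb; ΔF = 0.32 × 0.306 = 0.0979 W/m².
Total ΔF = 3.5487 + 0.2372 + 0.0979 = 3.8838 W/m².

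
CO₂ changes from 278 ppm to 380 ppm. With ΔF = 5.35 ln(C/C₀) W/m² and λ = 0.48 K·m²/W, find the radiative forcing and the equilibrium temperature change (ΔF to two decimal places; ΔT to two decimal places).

CO₂: 5.35 × ln(380/278) = 5.35 × ln(1.36691) = 5.35 × 0.31255 = 1.6721 W/m².
ΔT = λ ΔF = 0.48 × 1.67 = 0.8016 K.

ΔF = 1.67 W/m²; ΔT = 0.80 K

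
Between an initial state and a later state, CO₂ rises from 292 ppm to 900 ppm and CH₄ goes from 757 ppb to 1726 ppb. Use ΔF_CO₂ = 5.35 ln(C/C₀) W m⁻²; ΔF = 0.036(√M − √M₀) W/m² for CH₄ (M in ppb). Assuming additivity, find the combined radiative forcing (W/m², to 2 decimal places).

CO₂: 5.35 × ln(900/292) = 5.35 × ln(3.08219) = 5.35 × 1.12564 = 6.0222 W/m².
CH₄: 0.036 × (√1726 − √757) = 0.036 × (41.5452 − 27.5136) = 0.036 × 14.0316 = 0.5051 W/m².
Total ΔF = 6.0222 + 0.5051 = 6.5273 W/m².

ΔF = 6.53 W/m²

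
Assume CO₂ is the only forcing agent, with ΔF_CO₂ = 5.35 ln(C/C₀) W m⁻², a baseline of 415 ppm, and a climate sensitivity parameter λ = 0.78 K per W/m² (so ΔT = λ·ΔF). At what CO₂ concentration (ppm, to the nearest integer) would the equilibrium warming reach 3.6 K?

Required forcing: ΔF = ΔT/λ = 3.6/0.78 = 4.6154 W/m².
Then ln(C/415) = ΔF/5.35 = 4.6154/5.35 = 0.86269.
So C = 415 × e^0.86269 = 415 × 2.36953 = 983.35 ppm.

C ≈ 983 ppm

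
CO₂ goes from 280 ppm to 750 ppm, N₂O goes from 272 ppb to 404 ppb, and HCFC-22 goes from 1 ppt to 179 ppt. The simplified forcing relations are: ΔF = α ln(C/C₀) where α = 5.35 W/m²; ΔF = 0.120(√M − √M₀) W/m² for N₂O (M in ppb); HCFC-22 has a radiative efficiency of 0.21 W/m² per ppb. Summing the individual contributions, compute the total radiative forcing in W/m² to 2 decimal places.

ΔF = 5.74 W/m²

CO₂: 5.35 × ln(750/280) = 5.35 × ln(2.67857) = 5.35 × 0.98528 = 5.2712 W/m².
N₂O: 0.120 × (√404 − √272) = 0.120 × (20.0998 − 16.4924) = 0.120 × 3.6074 = 0.4329 W/m².
HCFC-22: Δ = 179 − 1 = 178 ppt = 0.178 ppb; ΔF = 0.21 × 0.178 = 0.0374 W/m².
Total ΔF = 5.2712 + 0.4329 + 0.0374 = 5.7415 W/m².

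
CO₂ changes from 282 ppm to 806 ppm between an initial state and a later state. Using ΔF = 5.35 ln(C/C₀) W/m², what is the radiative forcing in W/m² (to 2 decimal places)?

CO₂ absorption bands are partially saturated, so forcing scales with the logarithm of the concentration ratio.
CO₂: 5.35 × ln(806/282) = 5.35 × ln(2.85816) = 5.35 × 1.05018 = 5.6185 W/m².

ΔF = 5.62 W/m²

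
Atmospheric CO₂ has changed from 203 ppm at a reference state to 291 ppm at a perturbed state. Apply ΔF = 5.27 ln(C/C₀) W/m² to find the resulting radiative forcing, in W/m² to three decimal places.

ΔF = 1.898 W/m²

CO₂: 5.27 × ln(291/203) = 5.27 × ln(1.43350) = 5.27 × 0.36012 = 1.8978 W/m².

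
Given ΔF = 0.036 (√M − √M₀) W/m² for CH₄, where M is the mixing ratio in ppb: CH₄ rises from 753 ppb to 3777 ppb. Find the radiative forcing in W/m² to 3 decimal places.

ΔF = 1.225 W/m²

CH₄: 0.036 × (√3777 − √753) = 0.036 × (61.4573 − 27.4408) = 0.036 × 34.0165 = 1.2246 W/m².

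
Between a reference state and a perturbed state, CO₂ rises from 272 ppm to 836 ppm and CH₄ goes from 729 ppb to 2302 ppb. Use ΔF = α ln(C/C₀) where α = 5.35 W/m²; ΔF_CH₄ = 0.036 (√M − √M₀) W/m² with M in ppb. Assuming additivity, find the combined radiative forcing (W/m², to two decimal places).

CO₂: 5.35 × ln(836/272) = 5.35 × ln(3.07353) = 5.35 × 1.12283 = 6.0071 W/m².
CH₄: 0.036 × (√2302 − √729) = 0.036 × (47.9792 − 27.0000) = 0.036 × 20.9792 = 0.7553 W/m².
Total ΔF = 6.0071 + 0.7553 = 6.7624 W/m².

ΔF = 6.76 W/m²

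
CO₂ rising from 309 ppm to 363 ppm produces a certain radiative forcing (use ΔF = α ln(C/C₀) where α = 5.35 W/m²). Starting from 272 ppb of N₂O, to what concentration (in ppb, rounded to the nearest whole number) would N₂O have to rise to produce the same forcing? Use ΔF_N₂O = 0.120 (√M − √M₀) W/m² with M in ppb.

M ≈ 560 ppb

CO₂ forcing: 5.35 × ln(363/309) = 5.35 × 0.161062 = 0.86168 W/m².
Set 0.120(√M − √272) = 0.86168: √M = 0.86168/0.120 + √272 = 7.1807 + 16.4924 = 23.6731.
M = (23.6731)² = 560.42 ppb.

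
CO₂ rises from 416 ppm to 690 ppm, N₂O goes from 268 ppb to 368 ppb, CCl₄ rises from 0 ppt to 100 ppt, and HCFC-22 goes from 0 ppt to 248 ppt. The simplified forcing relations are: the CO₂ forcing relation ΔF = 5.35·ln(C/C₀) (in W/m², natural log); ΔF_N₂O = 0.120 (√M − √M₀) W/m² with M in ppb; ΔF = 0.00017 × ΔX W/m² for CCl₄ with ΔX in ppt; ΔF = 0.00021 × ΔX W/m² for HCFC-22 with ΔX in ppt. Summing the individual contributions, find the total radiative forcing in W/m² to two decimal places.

CO₂: 5.35 × ln(690/416) = 5.35 × ln(1.65865) = 5.35 × 0.50600 = 2.7071 W/m².
N₂O: 0.120 × (√368 − √268) = 0.120 × (19.1833 − 16.3707) = 0.120 × 2.8126 = 0.3375 W/m².
CCl₄: ΔF = 0.00017 × (100 − 0) = 0.00017 × 100 = 0.0170 W/m².
HCFC-22: ΔF = 0.00021 × (248 − 0) = 0.00021 × 248 = 0.0521 W/m².
Total ΔF = 2.7071 + 0.3375 + 0.0170 + 0.0521 = 3.1137 W/m².

ΔF = 3.11 W/m²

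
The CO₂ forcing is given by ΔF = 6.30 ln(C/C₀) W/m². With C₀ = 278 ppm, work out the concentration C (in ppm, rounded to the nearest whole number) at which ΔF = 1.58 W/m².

C ≈ 357 ppm

Set 6.30 ln(C/278) = 1.58, so ln(C/278) = 1.58/6.30 = 0.25079.
Then C/278 = e^0.25079 = 1.28504, giving C = 278 × 1.28504 = 357.24 ppm.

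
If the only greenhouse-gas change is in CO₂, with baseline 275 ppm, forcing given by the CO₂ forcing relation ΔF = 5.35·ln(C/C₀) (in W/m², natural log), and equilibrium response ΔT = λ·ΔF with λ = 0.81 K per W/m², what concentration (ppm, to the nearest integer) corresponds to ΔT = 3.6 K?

Required forcing: ΔF = ΔT/λ = 3.6/0.81 = 4.4444 W/m².
Then ln(C/275) = ΔF/5.35 = 4.4444/5.35 = 0.83073.
So C = 275 × e^0.83073 = 275 × 2.29499 = 631.12 ppm.

C ≈ 631 ppm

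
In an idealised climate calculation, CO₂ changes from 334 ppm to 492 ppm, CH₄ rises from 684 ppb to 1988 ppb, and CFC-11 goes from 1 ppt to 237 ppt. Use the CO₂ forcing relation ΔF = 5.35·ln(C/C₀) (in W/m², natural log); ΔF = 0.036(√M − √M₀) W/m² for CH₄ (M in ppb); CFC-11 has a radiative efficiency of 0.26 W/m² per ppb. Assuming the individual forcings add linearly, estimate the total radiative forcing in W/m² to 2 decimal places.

ΔF = 2.80 W/m²

CO₂: 5.35 × ln(492/334) = 5.35 × ln(1.47305) = 5.35 × 0.38734 = 2.0723 W/m².
CH₄: 0.036 × (√1988 − √684) = 0.036 × (44.5870 − 26.1534) = 0.036 × 18.4336 = 0.6636 W/m².
CFC-11: Δ = 237 − 1 = 236 ppt = 0.236 ppb; ΔF = 0.26 × 0.236 = 0.0614 W/m².
Total ΔF = 2.0723 + 0.6636 + 0.0614 = 2.7973 W/m².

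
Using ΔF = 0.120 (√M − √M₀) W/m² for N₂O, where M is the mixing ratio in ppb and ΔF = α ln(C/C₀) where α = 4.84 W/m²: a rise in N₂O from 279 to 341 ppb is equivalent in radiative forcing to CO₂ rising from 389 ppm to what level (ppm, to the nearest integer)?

N₂O forcing: 0.120 × (√341 − √279) = 0.120 × (18.4662 − 16.7033) = 0.120 × 1.7629 = 0.21155 W/m².
Set 4.84 ln(C/389) = 0.21155: ln(C/389) = 0.21155/4.84 = 0.04371, so C = 389 × e^0.04371 = 389 × 1.04468 = 406.38 ppm.

C ≈ 406 ppm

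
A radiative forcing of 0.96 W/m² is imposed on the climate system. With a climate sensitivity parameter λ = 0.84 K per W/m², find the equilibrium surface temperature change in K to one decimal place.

ΔT = 0.8 K

ΔT = λ ΔF = 0.84 × 0.96 = 0.8064 K.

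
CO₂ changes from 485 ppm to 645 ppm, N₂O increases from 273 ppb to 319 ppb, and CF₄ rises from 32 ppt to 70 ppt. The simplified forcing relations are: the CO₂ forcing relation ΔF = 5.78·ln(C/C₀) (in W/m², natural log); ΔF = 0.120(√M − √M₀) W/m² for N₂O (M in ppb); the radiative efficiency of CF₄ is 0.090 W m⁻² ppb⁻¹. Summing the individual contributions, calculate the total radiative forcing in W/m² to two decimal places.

CO₂: 5.78 × ln(645/485) = 5.78 × ln(1.32990) = 5.78 × 0.28510 = 1.6479 W/m².
N₂O: 0.120 × (√319 − √273) = 0.120 × (17.8606 − 16.5227) = 0.120 × 1.3379 = 0.1605 W/m².
CF₄: Δ = 70 − 32 = 38 ppt = 0.038 ppb; ΔF = 0.090 × 0.038 = 0.0034 W/m².
Total ΔF = 1.6479 + 0.1605 + 0.0034 = 1.8118 W/m².

ΔF = 1.81 W/m²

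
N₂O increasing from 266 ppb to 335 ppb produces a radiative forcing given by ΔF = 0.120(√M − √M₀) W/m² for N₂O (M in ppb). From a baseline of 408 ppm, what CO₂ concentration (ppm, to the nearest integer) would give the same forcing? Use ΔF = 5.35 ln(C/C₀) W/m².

C ≈ 427 ppm

N₂O forcing: 0.120 × (√335 − √266) = 0.120 × (18.3030 − 16.3095) = 0.120 × 1.9935 = 0.23922 W/m².
Set 5.35 ln(C/408) = 0.23922: ln(C/408) = 0.23922/5.35 = 0.04471, so C = 408 × e^0.04471 = 408 × 1.04572 = 426.65 ppm.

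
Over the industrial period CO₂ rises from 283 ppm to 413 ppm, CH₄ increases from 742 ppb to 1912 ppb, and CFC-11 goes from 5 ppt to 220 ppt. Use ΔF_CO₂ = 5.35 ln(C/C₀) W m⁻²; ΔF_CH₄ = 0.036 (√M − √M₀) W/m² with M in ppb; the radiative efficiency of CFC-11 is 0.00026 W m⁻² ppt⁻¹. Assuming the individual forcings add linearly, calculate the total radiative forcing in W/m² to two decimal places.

ΔF = 2.67 W/m²

CO₂: 5.35 × ln(413/283) = 5.35 × ln(1.45936) = 5.35 × 0.37800 = 2.0223 W/m².
CH₄: 0.036 × (√1912 − √742) = 0.036 × (43.7264 − 27.2397) = 0.036 × 16.4867 = 0.5935 W/m².
CFC-11: ΔF = 0.00026 × (220 − 5) = 0.00026 × 215 = 0.0559 W/m².
Total ΔF = 2.0223 + 0.5935 + 0.0559 = 2.6717 W/m².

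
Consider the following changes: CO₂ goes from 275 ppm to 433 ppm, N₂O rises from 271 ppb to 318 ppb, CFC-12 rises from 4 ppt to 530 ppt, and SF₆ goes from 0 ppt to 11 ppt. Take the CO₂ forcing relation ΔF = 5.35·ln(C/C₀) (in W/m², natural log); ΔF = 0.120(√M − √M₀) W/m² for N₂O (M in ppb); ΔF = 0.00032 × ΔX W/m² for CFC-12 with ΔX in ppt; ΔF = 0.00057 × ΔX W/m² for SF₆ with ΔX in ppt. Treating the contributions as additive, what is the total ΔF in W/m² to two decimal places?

CO₂: 5.35 × ln(433/275) = 5.35 × ln(1.57455) = 5.35 × 0.45397 = 2.4287 W/m².
N₂O: 0.120 × (√318 − √271) = 0.120 × (17.8326 − 16.4621) = 0.120 × 1.3705 = 0.1645 W/m².
CFC-12: ΔF = 0.00032 × (530 − 4) = 0.00032 × 526 = 0.1683 W/m².
SF₆: ΔF = 0.00057 × (11 − 0) = 0.00057 × 11 = 0.0063 W/m².
Total ΔF = 2.4287 + 0.1645 + 0.1683 + 0.0063 = 2.7678 W/m².

ΔF = 2.77 W/m²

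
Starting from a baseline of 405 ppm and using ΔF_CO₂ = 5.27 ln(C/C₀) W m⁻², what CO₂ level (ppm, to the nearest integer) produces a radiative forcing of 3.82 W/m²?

C ≈ 836 ppm

Set 5.27 ln(C/405) = 3.82, so ln(C/405) = 3.82/5.27 = 0.72486.
Then C/405 = e^0.72486 = 2.06444, giving C = 405 × 2.06444 = 836.10 ppm.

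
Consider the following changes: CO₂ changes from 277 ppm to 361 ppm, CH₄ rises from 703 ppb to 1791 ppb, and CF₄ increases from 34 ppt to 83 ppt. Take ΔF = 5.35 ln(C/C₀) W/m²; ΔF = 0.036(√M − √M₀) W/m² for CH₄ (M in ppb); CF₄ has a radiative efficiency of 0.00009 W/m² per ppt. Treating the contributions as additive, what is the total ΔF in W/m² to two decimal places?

CO₂: 5.35 × ln(361/277) = 5.35 × ln(1.30325) = 5.35 × 0.26486 = 1.4170 W/m².
CH₄: 0.036 × (√1791 − √703) = 0.036 × (42.3202 − 26.5141) = 0.036 × 15.8061 = 0.5690 W/m².
CF₄: ΔF = 0.00009 × (83 − 34) = 0.00009 × 49 = 0.0044 W/m².
Total ΔF = 1.4170 + 0.5690 + 0.0044 = 1.9904 W/m².

ΔF = 1.99 W/m²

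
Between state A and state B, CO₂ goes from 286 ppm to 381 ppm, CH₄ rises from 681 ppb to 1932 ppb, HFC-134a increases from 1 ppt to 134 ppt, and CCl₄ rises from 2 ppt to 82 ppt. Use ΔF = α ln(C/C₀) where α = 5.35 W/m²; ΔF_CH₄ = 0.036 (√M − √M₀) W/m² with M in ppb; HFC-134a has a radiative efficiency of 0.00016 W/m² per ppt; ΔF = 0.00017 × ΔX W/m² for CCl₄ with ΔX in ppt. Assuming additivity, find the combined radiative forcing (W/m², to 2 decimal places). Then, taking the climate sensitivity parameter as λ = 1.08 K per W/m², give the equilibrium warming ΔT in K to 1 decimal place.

ΔF = 2.21 W/m²; ΔT = 2.4 K

CO₂: 5.35 × ln(381/286) = 5.35 × ln(1.33217) = 5.35 × 0.28681 = 1.5344 W/m².
CH₄: 0.036 × (√1932 − √681) = 0.036 × (43.9545 − 26.0960) = 0.036 × 17.8585 = 0.6429 W/m².
HFC-134a: ΔF = 0.00016 × (134 − 1) = 0.00016 × 133 = 0.0213 W/m².
CCl₄: ΔF = 0.00017 × (82 − 2) = 0.00017 × 80 = 0.0136 W/m².
Total ΔF = 1.5344 + 0.6429 + 0.0213 + 0.0136 = 2.2122 W/m².
ΔT = λ ΔF = 1.08 × 2.21 = 2.3868 K.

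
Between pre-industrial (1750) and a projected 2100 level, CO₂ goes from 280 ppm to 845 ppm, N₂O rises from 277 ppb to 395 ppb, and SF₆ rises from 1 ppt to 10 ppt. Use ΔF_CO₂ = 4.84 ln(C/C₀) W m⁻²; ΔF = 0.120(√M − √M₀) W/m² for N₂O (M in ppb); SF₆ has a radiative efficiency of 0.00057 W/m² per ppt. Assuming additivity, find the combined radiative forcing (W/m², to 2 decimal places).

CO₂: 4.84 × ln(845/280) = 4.84 × ln(3.01786) = 4.84 × 1.10455 = 5.3460 W/m².
N₂O: 0.120 × (√395 − √277) = 0.120 × (19.8746 − 16.6433) = 0.120 × 3.2313 = 0.3878 W/m².
SF₆: ΔF = 0.00057 × (10 − 1) = 0.00057 × 9 = 0.0051 W/m².
Total ΔF = 5.3460 + 0.3878 + 0.0051 = 5.7389 W/m².

ΔF = 5.74 W/m²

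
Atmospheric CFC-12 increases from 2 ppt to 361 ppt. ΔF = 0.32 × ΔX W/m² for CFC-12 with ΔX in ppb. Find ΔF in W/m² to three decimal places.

ΔF = 0.115 W/m²

CFC-12: Δ = 361 − 2 = 359 ppt = 0.359 ppb; ΔF = 0.32 × 0.359 = 0.1149 W/m².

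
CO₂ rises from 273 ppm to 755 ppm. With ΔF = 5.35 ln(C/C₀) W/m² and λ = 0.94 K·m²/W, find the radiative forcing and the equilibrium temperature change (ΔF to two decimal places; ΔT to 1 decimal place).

CO₂: 5.35 × ln(755/273) = 5.35 × ln(2.76557) = 5.35 × 1.01725 = 5.4423 W/m².
ΔT = λ ΔF = 0.94 × 5.44 = 5.1136 K.

ΔF = 5.44 W/m²; ΔT = 5.1 K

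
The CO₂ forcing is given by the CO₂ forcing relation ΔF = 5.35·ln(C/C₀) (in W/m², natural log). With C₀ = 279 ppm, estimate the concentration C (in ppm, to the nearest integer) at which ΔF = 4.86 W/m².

C ≈ 692 ppm

Set 5.35 ln(C/279) = 4.86, so ln(C/279) = 4.86/5.35 = 0.90841.
Then C/279 = e^0.90841 = 2.48038, giving C = 279 × 2.48038 = 692.03 ppm.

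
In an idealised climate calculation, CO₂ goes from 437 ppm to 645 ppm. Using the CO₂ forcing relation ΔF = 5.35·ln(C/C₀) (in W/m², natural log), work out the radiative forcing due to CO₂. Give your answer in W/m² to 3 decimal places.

CO₂ absorption bands are partially saturated, so forcing scales with the logarithm of the concentration ratio.
CO₂: 5.35 × ln(645/437) = 5.35 × ln(1.47597) = 5.35 × 0.38932 = 2.0829 W/m².

ΔF = 2.083 W/m²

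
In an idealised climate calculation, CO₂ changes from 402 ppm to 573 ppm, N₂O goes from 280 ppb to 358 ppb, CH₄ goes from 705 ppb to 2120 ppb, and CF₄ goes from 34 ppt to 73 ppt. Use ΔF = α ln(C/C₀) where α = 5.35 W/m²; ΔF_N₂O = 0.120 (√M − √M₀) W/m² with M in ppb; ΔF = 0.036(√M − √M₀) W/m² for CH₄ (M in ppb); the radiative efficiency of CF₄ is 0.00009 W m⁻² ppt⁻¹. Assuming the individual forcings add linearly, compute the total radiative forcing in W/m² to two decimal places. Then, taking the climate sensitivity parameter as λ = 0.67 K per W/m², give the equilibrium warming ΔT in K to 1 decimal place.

CO₂: 5.35 × ln(573/402) = 5.35 × ln(1.42537) = 5.35 × 0.35443 = 1.8962 W/m².
N₂O: 0.120 × (√358 − √280) = 0.120 × (18.9209 − 16.7332) = 0.120 × 2.1877 = 0.2625 W/m².
CH₄: 0.036 × (√2120 − √705) = 0.036 × (46.0435 − 26.5518) = 0.036 × 19.4917 = 0.7017 W/m².
CF₄: ΔF = 0.00009 × (73 − 34) = 0.00009 × 39 = 0.0035 W/m².
Total ΔF = 1.8962 + 0.2625 + 0.7017 + 0.0035 = 2.8639 W/m².
ΔT = λ ΔF = 0.67 × 2.86 = 1.9162 K.

ΔF = 2.86 W/m²; ΔT = 1.9 K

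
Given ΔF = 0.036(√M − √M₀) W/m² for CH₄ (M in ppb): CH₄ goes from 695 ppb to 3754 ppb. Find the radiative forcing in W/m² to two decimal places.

CH₄: 0.036 × (√3754 − √695) = 0.036 × (61.2699 − 26.3629) = 0.036 × 34.9070 = 1.2567 W/m².

ΔF = 1.26 W/m²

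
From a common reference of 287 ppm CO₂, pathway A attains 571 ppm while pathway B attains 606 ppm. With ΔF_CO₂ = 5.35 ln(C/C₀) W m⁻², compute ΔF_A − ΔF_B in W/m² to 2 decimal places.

ΔF_A − ΔF_B = -0.32 W/m²

ΔF_A = 5.35 ln(571/287) = 5.35 × 0.68791 = 3.6803 W/m².
ΔF_B = 5.35 ln(606/287) = 5.35 × 0.74740 = 3.9986 W/m².
Difference: 3.6803 − 3.9986 = -0.3183 W/m².
(Equivalently, ΔF_A − ΔF_B = 5.35 ln(571/606) = 5.35 × -0.05949 = -0.3183 W/m².)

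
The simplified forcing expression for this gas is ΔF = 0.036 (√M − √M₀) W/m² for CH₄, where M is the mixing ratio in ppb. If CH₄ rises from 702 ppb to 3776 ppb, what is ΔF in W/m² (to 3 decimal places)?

ΔF = 1.258 W/m²

CH₄: 0.036 × (√3776 − √702) = 0.036 × (61.4492 − 26.4953) = 0.036 × 34.9539 = 1.2583 W/m².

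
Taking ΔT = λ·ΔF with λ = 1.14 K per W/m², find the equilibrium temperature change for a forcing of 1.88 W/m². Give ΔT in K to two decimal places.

ΔT = λ ΔF = 1.14 × 1.88 = 2.1432 K.

ΔT = 2.14 K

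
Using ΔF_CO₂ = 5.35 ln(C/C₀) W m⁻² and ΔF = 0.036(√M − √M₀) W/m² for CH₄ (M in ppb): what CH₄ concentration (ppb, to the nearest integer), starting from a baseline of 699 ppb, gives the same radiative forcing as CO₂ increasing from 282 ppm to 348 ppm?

M ≈ 3328 ppb

CO₂ forcing: 5.35 × ln(348/282) = 5.35 × 0.210295 = 1.12508 W/m².
Set 0.036(√M − √699) = 1.12508: √M = 1.12508/0.036 + √699 = 31.2522 + 26.4386 = 57.6908.
M = (57.6908)² = 3328.23 ppb.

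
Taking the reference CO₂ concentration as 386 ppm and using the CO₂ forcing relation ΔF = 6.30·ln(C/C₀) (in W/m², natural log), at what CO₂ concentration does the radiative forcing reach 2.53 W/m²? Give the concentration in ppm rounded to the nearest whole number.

C ≈ 577 ppm

Set 6.30 ln(C/386) = 2.53, so ln(C/386) = 2.53/6.30 = 0.40159.
Then C/386 = e^0.40159 = 1.49420, giving C = 386 × 1.49420 = 576.76 ppm.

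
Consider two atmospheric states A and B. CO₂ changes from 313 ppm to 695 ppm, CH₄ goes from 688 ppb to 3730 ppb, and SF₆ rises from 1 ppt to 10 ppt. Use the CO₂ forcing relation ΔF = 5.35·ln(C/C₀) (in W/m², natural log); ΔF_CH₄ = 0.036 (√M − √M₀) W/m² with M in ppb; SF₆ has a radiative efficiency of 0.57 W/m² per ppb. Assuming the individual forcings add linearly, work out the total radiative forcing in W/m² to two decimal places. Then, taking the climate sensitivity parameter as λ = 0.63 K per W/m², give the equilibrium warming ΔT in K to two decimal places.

ΔF = 5.53 W/m²; ΔT = 3.48 K

CO₂: 5.35 × ln(695/313) = 5.35 × ln(2.22045) = 5.35 × 0.79771 = 4.2677 W/m².
CH₄: 0.036 × (√3730 − √688) = 0.036 × (61.0737 − 26.2298) = 0.036 × 34.8439 = 1.2544 W/m².
SF₆: Δ = 10 − 1 = 9 ppt = 0.009 ppb; ΔF = 0.57 × 0.009 = 0.0051 W/m².
Total ΔF = 4.2677 + 1.2544 + 0.0051 = 5.5272 W/m².
ΔT = λ ΔF = 0.63 × 5.53 = 3.4839 K.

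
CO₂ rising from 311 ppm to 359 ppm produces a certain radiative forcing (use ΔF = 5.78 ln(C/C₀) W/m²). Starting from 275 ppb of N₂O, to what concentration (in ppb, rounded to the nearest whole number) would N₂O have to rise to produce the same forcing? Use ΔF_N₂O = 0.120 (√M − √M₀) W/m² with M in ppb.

M ≈ 552 ppb

CO₂ forcing: 5.78 × ln(359/311) = 5.78 × 0.143529 = 0.82960 W/m².
Set 0.120(√M − √275) = 0.82960: √M = 0.82960/0.120 + √275 = 6.9133 + 16.5831 = 23.4964.
M = (23.4964)² = 552.08 ppb.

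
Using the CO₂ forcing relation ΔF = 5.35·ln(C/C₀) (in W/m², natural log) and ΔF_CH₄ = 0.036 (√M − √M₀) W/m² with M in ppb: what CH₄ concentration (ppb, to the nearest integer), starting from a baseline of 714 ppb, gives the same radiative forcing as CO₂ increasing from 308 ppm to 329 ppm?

CO₂ forcing: 5.35 × ln(329/308) = 5.35 × 0.065958 = 0.35288 W/m².
Set 0.036(√M − √714) = 0.35288: √M = 0.35288/0.036 + √714 = 9.8022 + 26.7208 = 36.5230.
M = (36.5230)² = 1333.93 ppb.

M ≈ 1334 ppb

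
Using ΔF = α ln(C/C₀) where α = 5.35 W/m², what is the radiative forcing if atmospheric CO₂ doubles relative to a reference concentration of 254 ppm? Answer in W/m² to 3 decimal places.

ΔF = 3.708 W/m²

ΔF = 5.35 × ln(2) = 5.35 × 0.69315 = 3.7084 W/m².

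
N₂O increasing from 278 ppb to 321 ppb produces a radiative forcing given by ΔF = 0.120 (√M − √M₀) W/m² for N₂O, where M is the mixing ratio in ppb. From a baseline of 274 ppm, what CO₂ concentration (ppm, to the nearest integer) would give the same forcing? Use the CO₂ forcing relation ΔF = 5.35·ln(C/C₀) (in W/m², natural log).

C ≈ 282 ppm

N₂O forcing: 0.120 × (√321 − √278) = 0.120 × (17.9165 − 16.6733) = 0.120 × 1.2432 = 0.14918 W/m².
Set 5.35 ln(C/274) = 0.14918: ln(C/274) = 0.14918/5.35 = 0.02788, so C = 274 × e^0.02788 = 274 × 1.02827 = 281.75 ppm.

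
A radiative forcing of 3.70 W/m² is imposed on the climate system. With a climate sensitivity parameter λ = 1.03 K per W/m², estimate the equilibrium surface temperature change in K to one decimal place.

ΔT = 3.8 K

ΔT = λ ΔF = 1.03 × 3.70 = 3.8110 K.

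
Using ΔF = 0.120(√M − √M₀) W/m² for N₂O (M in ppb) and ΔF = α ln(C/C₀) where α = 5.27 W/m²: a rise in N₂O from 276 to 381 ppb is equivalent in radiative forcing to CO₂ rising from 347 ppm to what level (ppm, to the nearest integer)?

C ≈ 371 ppm

N₂O forcing: 0.120 × (√381 − √276) = 0.120 × (19.5192 − 16.6132) = 0.120 × 2.9060 = 0.34872 W/m².
Set 5.27 ln(C/347) = 0.34872: ln(C/347) = 0.34872/5.27 = 0.06617, so C = 347 × e^0.06617 = 347 × 1.06841 = 370.74 ppm.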